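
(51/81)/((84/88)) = 374/567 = 0.66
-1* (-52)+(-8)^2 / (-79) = 4044 / 79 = 51.19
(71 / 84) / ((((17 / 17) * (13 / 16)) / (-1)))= -284 / 273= -1.04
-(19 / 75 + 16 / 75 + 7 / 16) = -217 / 240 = -0.90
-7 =-7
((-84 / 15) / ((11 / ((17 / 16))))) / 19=-119 / 4180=-0.03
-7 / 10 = -0.70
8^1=8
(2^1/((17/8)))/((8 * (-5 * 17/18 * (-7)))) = 36/10115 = 0.00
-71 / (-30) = 71 / 30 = 2.37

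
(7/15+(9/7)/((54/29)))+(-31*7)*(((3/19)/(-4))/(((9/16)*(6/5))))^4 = 1.15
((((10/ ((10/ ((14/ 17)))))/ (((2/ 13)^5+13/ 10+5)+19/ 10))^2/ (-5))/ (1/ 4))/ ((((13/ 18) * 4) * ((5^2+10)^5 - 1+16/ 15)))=-3181349811900/ 59823401735103433832783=-0.00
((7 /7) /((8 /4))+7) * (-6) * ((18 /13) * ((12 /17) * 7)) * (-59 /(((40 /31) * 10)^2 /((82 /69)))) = 1318081653 /10166000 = 129.66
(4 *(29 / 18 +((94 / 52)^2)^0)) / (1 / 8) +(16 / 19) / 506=3614936 / 43263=83.56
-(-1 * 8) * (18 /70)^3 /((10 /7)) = 2916 /30625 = 0.10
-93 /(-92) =93 /92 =1.01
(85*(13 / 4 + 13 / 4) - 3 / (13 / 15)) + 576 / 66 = 159521 / 286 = 557.77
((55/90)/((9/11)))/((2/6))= 121/54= 2.24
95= 95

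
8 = 8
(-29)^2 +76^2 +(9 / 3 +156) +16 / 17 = 115208 / 17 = 6776.94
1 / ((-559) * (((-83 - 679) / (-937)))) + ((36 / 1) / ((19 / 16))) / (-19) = -245690065 / 153770838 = -1.60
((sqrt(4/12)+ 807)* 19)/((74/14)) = 133* sqrt(3)/111+ 107331/37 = 2902.91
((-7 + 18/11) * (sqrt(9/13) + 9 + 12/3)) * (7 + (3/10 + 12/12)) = -63661/110-14691 * sqrt(13)/1430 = -615.78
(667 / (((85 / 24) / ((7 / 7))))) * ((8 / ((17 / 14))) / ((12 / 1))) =149408 / 1445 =103.40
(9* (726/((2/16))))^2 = 2732361984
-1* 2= -2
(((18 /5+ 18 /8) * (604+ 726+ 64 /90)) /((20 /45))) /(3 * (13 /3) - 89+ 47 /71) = -82906629 /356600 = -232.49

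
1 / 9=0.11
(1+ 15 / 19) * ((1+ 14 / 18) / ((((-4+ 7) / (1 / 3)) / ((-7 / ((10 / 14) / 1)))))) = -26656 / 7695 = -3.46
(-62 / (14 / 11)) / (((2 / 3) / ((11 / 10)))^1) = -11253 / 140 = -80.38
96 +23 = 119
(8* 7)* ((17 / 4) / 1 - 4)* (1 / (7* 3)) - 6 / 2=-7 / 3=-2.33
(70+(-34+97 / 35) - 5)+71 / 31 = 39127 / 1085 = 36.06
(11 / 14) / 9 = 11 / 126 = 0.09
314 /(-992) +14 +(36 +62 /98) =50.32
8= 8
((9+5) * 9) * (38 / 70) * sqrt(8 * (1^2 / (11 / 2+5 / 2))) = 342 / 5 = 68.40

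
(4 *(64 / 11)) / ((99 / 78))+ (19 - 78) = -14761 / 363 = -40.66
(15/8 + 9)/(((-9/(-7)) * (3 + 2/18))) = 87/32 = 2.72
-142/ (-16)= 71/ 8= 8.88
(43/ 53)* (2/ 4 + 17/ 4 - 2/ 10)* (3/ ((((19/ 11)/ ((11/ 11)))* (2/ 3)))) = 387387/ 40280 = 9.62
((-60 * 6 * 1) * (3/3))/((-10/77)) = 2772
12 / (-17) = -12 / 17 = -0.71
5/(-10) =-1/2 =-0.50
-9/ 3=-3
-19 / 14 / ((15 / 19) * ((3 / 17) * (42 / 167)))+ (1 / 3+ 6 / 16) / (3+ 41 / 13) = -32698667 / 846720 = -38.62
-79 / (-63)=79 / 63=1.25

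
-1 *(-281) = 281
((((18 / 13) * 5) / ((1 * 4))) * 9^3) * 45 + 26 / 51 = 75288151 / 1326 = 56778.39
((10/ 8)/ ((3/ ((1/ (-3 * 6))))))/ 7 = -0.00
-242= -242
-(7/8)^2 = -49/64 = -0.77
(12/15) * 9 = 36/5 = 7.20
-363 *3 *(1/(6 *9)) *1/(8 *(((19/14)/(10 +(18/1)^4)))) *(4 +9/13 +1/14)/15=-1835627717/29640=-61930.76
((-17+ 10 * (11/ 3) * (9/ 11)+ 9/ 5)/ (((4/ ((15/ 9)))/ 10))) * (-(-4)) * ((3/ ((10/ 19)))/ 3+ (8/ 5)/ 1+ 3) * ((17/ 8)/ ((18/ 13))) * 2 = 531505/ 108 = 4921.34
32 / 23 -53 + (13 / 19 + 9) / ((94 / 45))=-964771 / 20539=-46.97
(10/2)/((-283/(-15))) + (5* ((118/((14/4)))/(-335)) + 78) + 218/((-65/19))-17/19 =2154537074/163917845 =13.14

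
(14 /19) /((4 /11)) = 77 /38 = 2.03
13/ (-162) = -0.08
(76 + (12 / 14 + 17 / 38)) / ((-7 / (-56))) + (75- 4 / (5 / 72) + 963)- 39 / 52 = 4250909 / 2660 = 1598.09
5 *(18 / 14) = 45 / 7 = 6.43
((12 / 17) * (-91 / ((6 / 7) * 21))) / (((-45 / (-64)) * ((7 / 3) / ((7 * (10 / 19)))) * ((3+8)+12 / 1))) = -23296 / 66861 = -0.35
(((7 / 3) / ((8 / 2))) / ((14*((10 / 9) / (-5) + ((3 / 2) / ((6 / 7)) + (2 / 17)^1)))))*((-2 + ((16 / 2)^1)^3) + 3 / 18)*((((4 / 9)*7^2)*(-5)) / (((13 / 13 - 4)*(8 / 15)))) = 63745325 / 72504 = 879.20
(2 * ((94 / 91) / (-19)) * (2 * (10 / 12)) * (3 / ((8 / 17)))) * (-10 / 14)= 19975 / 24206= 0.83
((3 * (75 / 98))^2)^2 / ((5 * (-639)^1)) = -56953125 / 6548813936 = -0.01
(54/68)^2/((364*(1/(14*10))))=3645/15028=0.24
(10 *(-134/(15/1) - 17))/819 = -778/2457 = -0.32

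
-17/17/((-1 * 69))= 0.01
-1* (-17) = 17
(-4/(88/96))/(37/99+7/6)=-864/305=-2.83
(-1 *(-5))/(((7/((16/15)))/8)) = 128/21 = 6.10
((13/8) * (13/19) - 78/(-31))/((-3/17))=-290615/14136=-20.56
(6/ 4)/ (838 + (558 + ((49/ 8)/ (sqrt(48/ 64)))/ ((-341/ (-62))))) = 3040488/ 2829678431- 1617 * sqrt(3)/ 2829678431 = 0.00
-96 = -96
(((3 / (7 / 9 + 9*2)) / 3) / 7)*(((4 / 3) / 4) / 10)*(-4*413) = -354 / 845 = -0.42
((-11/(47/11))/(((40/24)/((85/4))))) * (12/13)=-18513/611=-30.30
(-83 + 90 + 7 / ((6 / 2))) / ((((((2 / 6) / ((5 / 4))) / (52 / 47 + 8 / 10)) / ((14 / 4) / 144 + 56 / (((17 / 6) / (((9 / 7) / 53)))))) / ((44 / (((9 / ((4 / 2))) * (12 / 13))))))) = 3663904244 / 10290321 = 356.05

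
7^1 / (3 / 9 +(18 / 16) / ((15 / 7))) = 840 / 103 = 8.16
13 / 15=0.87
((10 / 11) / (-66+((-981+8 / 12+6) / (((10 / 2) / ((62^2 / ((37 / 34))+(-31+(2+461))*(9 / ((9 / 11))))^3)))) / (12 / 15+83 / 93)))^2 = 29019930610225 / 150472054433701397625984515875771359917521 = 0.00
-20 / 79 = -0.25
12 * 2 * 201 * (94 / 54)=25192 / 3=8397.33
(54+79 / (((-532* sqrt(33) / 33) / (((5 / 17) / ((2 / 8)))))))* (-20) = -1080+7900* sqrt(33) / 2261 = -1059.93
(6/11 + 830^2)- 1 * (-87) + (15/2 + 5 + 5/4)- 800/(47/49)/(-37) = 52721347923/76516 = 689023.84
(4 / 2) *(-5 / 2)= -5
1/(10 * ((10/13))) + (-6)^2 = 3613/100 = 36.13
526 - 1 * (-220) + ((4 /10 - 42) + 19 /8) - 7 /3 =84533 /120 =704.44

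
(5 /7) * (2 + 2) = 20 /7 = 2.86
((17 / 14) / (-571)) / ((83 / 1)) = -17 / 663502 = -0.00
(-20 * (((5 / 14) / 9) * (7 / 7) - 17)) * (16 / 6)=170960 / 189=904.55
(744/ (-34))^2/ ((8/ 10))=172980/ 289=598.55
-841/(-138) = 841/138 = 6.09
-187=-187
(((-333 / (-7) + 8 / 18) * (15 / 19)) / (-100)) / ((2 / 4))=-605 / 798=-0.76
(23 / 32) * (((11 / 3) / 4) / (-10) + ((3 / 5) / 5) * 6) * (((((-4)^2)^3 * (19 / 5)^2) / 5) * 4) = 200334784 / 9375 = 21369.04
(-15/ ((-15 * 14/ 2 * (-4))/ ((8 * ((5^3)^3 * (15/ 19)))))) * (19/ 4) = -2092633.93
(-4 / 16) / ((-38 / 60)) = 15 / 38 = 0.39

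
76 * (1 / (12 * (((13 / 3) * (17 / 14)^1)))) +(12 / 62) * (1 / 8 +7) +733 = 20157907 / 27404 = 735.58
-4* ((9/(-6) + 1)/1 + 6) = -22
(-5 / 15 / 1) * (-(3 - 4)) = -1 / 3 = -0.33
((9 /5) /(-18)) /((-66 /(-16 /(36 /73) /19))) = -73 /28215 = -0.00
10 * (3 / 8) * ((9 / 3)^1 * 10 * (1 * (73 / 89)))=16425 / 178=92.28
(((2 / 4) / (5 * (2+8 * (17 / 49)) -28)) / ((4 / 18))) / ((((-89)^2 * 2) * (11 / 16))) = -441 / 8800231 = -0.00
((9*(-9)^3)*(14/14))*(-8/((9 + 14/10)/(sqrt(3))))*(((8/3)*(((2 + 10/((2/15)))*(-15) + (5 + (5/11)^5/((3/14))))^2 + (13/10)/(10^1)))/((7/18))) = 77150264448117917119176*sqrt(3)/1685932599065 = 79260688069.99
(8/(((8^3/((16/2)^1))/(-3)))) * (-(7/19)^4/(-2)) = -7203/2085136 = -0.00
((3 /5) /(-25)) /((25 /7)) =-21 /3125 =-0.01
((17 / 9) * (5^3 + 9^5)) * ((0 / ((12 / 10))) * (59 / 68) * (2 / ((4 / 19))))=0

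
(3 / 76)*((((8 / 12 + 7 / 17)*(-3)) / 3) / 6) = -55 / 7752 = -0.01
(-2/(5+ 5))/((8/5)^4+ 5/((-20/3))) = -500/14509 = -0.03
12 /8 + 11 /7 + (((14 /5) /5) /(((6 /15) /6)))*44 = 26087 /70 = 372.67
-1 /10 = -0.10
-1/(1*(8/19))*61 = -144.88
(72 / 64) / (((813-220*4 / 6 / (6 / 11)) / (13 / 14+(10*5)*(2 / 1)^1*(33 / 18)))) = 208953 / 548464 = 0.38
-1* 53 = -53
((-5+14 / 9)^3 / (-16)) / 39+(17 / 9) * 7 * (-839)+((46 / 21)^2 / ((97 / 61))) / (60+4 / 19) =-263836273628995 / 23783327568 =-11093.33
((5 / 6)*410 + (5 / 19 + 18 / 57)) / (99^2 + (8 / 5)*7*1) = 97540 / 2796477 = 0.03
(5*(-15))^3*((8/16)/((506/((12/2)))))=-1265625/506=-2501.24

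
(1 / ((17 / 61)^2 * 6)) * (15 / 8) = 18605 / 4624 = 4.02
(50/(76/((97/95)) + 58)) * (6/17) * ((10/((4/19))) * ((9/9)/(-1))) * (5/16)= -1151875/582352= -1.98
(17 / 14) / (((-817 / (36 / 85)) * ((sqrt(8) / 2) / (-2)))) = 0.00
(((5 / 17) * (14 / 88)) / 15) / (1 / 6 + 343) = 7 / 770066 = 0.00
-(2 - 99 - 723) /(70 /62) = 5084 /7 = 726.29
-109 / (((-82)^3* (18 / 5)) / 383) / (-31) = -208735 / 307663344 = -0.00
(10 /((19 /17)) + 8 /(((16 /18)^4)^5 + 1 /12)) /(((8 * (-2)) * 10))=-4432390799126247310039 /13169646580598473539920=-0.34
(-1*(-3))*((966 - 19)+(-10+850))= 5361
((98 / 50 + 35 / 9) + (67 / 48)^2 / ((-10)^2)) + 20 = 1986691 / 76800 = 25.87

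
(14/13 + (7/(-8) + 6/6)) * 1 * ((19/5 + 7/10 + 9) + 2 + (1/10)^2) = 7755/416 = 18.64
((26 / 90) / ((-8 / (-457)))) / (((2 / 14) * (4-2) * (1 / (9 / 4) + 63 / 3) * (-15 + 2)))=-3199 / 15440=-0.21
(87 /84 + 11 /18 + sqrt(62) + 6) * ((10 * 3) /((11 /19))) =183065 /462 + 570 * sqrt(62) /11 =804.26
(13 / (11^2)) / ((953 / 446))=5798 / 115313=0.05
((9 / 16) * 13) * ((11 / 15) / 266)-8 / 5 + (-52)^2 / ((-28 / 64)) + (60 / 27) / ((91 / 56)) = -6180.78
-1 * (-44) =44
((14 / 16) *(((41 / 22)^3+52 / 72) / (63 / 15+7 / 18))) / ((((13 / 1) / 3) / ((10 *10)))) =258562875 / 8167016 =31.66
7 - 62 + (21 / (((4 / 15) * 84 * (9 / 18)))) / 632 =-278065 / 5056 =-55.00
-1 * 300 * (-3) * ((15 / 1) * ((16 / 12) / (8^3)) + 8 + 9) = 15335.16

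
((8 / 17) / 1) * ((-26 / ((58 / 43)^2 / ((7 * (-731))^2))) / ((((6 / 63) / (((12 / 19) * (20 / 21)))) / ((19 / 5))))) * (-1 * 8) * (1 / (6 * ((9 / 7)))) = 33171887641984 / 7569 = 4382598446.56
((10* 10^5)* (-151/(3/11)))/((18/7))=-5813500000/27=-215314814.81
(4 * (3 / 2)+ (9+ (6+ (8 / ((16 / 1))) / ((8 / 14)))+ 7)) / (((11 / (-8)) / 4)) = -84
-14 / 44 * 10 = -35 / 11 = -3.18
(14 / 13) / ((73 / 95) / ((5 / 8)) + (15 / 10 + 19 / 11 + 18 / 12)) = 36575 / 202306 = 0.18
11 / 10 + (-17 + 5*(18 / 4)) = 33 / 5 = 6.60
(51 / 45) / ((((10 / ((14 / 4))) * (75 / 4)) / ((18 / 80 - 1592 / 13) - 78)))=-12390637 / 2925000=-4.24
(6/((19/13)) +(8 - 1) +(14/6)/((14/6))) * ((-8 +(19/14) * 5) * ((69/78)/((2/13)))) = -44965/532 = -84.52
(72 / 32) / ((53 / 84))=189 / 53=3.57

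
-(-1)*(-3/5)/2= -3/10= -0.30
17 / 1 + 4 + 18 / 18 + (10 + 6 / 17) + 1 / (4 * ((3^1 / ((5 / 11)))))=72685 / 2244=32.39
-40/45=-8/9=-0.89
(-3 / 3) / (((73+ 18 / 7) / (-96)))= 672 / 529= 1.27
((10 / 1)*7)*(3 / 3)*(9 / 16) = 315 / 8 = 39.38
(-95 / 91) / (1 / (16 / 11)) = -1520 / 1001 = -1.52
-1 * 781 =-781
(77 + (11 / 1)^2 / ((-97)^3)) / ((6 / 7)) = 245964950 / 2738019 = 89.83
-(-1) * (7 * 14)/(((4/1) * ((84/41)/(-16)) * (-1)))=574/3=191.33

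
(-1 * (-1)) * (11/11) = 1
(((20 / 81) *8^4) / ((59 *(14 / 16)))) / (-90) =-65536 / 301077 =-0.22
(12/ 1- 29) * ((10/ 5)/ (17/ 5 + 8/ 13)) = -2210/ 261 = -8.47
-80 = -80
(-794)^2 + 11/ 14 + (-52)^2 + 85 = 8865161/ 14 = 633225.79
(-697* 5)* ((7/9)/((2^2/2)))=-24395/18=-1355.28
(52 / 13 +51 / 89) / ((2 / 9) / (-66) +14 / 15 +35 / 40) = 4835160 / 1908427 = 2.53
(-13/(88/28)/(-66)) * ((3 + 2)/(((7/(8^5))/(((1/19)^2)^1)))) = 532480/131043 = 4.06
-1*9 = -9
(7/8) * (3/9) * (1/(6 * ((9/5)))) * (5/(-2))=-175/2592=-0.07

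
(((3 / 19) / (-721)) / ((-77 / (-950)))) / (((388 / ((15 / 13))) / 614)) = -345375 / 70006937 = -0.00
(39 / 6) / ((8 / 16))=13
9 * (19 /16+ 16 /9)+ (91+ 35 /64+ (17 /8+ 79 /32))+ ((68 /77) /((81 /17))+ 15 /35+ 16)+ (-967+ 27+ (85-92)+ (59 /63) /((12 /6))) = -322164383 /399168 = -807.09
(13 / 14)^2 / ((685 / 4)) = 169 / 33565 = 0.01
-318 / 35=-9.09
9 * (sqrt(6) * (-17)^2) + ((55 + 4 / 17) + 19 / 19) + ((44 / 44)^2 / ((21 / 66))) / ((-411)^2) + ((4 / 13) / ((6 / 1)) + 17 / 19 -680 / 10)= -53715715789 / 4965094953 + 2601 * sqrt(6)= 6360.30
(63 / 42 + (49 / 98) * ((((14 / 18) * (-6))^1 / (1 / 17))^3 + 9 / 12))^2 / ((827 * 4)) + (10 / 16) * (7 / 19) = 55249557971588251 / 2932422912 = 18840924.26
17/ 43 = 0.40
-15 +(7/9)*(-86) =-737/9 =-81.89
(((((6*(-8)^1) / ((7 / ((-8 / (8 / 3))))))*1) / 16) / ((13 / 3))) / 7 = 27 / 637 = 0.04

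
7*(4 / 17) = 28 / 17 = 1.65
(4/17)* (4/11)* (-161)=-2576/187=-13.78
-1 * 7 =-7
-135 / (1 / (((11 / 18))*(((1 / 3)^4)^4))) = -55 / 28697814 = -0.00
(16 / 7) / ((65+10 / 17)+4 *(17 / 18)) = 2448 / 74291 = 0.03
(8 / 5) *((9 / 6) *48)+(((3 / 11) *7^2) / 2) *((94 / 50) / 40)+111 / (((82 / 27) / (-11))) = -258443331 / 902000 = -286.52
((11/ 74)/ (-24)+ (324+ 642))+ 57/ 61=104753137/ 108336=966.93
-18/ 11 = -1.64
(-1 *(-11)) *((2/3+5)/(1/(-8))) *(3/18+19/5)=-89012/45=-1978.04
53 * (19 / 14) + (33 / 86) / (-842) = 36459211 / 506884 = 71.93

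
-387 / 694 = -0.56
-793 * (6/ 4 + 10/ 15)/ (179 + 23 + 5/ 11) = -113399/ 13362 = -8.49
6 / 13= 0.46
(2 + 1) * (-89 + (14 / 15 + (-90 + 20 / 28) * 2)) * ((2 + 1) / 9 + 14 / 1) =-1203871 / 105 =-11465.44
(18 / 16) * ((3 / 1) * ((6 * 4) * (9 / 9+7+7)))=1215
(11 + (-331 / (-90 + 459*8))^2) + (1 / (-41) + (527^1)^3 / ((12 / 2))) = 12832634078020163 / 526059684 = 24393874.82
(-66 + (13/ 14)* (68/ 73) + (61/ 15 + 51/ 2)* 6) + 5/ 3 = 873286/ 7665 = 113.93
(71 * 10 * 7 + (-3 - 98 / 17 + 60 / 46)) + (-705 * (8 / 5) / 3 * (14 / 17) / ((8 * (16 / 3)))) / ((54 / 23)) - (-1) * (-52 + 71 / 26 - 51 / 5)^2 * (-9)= -6391919602949 / 237884400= -26869.86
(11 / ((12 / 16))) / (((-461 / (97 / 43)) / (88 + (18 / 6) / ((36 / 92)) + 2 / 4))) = -1231318 / 178407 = -6.90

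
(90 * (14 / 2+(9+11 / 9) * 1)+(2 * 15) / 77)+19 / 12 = 1551.97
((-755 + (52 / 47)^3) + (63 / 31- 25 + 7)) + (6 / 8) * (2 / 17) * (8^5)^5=182387974990562765065911064092 / 54714721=3333435164378573091251.09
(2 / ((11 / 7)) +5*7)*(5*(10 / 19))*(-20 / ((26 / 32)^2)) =-5376000 / 1859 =-2891.88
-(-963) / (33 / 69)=22149 / 11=2013.55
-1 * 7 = -7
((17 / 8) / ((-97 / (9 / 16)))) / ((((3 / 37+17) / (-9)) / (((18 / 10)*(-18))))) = -4126869 / 19617280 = -0.21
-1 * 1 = -1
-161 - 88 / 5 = -893 / 5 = -178.60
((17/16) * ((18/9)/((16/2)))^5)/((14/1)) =17/229376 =0.00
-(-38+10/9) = 332/9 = 36.89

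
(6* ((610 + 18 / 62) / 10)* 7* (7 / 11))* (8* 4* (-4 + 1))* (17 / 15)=-1512914592 / 8525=-177467.99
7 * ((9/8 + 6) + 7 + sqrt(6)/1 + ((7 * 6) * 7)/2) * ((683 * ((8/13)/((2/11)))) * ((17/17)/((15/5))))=210364 * sqrt(6)/39 + 67789799/78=882312.41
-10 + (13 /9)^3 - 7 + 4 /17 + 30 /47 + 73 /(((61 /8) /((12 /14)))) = -1220345990 /248715117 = -4.91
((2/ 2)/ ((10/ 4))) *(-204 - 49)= -506/ 5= -101.20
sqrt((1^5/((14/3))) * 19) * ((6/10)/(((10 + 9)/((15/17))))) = 9 * sqrt(798)/4522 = 0.06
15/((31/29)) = 435/31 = 14.03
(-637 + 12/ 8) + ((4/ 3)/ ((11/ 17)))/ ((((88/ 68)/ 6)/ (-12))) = -750.14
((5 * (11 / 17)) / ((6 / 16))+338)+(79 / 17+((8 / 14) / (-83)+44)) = 11712175 / 29631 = 395.27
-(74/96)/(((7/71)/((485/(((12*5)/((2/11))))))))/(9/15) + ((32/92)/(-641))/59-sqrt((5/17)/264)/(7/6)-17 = -2092020275651/57868515936-sqrt(5610)/2618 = -36.18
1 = 1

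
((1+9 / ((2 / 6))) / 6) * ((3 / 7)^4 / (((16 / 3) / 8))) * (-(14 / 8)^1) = -81 / 196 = -0.41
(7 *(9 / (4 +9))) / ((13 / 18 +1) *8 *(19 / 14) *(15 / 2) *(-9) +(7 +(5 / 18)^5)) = -0.00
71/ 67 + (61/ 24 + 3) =10615/ 1608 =6.60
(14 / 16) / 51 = 7 / 408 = 0.02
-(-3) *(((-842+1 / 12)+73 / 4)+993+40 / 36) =1534 / 3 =511.33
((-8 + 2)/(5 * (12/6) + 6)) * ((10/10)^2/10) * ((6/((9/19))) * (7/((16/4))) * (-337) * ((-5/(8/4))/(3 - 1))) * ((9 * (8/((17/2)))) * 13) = -5244057/136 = -38559.24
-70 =-70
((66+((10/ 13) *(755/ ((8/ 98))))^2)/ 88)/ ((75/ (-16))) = -34215795241/ 278850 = -122703.23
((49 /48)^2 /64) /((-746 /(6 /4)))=-2401 /73334784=-0.00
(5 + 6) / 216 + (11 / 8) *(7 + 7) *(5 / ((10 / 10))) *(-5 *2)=-207889 / 216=-962.45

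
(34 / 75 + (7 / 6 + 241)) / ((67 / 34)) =206227 / 1675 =123.12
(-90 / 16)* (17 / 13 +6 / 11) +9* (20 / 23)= -68355 / 26312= -2.60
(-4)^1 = -4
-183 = -183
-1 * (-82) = 82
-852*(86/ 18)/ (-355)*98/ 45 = 16856/ 675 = 24.97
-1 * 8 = -8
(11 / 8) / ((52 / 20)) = 55 / 104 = 0.53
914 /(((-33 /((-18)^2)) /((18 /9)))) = -197424 /11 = -17947.64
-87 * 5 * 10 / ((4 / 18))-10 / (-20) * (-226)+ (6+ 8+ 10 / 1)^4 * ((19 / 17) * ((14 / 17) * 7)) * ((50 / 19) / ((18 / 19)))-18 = 1710324166 / 289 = 5918076.70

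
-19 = -19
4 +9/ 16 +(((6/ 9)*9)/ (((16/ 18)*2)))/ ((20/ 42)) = 233/ 20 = 11.65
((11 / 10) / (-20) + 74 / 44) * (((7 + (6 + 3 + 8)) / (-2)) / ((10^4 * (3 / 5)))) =-3579 / 1100000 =-0.00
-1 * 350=-350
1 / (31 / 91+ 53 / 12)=1092 / 5195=0.21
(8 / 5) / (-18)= -0.09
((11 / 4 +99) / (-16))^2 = 165649 / 4096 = 40.44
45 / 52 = 0.87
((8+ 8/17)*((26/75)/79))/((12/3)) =312/33575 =0.01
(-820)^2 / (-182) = -336200 / 91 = -3694.51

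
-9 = -9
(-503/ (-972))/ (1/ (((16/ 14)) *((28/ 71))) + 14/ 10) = 20120/ 140697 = 0.14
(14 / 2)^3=343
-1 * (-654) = 654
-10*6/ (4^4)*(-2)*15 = 7.03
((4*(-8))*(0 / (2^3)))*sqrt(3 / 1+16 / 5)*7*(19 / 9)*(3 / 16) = 0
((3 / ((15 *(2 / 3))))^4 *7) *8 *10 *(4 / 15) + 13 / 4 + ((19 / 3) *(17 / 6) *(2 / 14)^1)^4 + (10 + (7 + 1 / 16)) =5096602835003 / 78764805000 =64.71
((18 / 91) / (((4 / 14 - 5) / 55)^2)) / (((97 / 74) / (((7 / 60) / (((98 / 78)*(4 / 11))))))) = 2035 / 388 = 5.24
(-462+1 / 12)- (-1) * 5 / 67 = -371321 / 804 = -461.84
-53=-53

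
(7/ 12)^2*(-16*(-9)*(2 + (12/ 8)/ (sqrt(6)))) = 49*sqrt(6)/ 4 + 98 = 128.01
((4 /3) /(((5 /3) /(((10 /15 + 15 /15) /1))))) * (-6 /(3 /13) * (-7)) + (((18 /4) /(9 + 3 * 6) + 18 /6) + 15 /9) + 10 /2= 505 /2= 252.50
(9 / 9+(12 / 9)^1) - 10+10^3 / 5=577 / 3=192.33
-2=-2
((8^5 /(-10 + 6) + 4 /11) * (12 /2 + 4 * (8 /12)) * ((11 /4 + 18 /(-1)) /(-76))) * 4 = -11909274 /209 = -56982.17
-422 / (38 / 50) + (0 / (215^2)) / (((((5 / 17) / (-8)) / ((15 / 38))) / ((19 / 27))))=-10550 / 19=-555.26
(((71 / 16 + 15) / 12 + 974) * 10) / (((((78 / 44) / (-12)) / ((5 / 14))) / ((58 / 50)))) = -59754761 / 2184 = -27360.24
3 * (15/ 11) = 45/ 11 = 4.09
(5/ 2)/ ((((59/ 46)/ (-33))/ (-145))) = 550275/ 59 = 9326.69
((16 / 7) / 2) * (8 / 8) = 8 / 7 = 1.14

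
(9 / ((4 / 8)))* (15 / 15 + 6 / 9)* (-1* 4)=-120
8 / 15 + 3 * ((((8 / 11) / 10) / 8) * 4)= 106 / 165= 0.64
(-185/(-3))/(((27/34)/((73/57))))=459170/4617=99.45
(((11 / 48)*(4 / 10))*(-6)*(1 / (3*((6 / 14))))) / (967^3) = -77 / 162761591340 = -0.00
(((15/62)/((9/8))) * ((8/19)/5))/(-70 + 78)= 4/1767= 0.00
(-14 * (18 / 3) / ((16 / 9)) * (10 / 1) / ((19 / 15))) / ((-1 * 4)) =14175 / 152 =93.26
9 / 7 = 1.29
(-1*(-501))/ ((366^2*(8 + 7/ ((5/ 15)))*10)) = 0.00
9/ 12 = 3/ 4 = 0.75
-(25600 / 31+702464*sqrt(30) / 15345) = -25600 / 31 - 702464*sqrt(30) / 15345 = -1076.54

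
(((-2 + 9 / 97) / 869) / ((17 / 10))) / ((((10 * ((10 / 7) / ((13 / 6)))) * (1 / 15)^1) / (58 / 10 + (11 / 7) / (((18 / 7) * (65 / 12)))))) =-298627 / 17195772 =-0.02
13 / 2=6.50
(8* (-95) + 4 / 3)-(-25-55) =-2036 / 3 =-678.67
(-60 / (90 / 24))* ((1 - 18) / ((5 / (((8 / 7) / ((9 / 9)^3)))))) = 2176 / 35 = 62.17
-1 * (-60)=60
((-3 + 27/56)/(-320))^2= 19881/321126400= 0.00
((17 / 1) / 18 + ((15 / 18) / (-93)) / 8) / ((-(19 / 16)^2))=-67376 / 100719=-0.67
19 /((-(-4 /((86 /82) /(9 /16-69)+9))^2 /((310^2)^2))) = -71374177272081935275 /80622441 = -885289212120.01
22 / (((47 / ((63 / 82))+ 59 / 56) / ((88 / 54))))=54208 / 94089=0.58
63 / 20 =3.15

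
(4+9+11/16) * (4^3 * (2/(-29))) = -60.41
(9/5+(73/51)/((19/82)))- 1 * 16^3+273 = -18483784/4845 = -3815.02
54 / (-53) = -54 / 53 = -1.02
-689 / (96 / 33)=-7579 / 32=-236.84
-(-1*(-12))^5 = -248832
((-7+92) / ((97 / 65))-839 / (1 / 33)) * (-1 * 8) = 21440912 / 97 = 221040.33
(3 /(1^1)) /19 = 3 /19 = 0.16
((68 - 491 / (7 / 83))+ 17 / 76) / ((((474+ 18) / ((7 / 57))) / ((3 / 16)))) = -1020311 / 3789056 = -0.27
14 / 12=7 / 6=1.17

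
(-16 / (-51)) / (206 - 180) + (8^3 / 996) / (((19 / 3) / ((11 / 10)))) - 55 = -286996693 / 5227755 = -54.90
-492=-492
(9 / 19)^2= 81 / 361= 0.22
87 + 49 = 136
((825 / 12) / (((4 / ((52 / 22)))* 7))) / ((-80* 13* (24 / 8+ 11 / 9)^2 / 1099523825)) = -23437218375 / 68096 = -344179.08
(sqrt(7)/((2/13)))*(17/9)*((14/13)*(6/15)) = 238*sqrt(7)/45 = 13.99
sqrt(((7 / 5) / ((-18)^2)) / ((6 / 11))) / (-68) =-sqrt(2310) / 36720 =-0.00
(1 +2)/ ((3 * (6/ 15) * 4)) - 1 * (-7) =61/ 8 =7.62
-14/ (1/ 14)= -196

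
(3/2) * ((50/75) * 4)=4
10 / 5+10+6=18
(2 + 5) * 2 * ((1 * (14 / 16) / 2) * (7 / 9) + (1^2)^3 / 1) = 1351 / 72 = 18.76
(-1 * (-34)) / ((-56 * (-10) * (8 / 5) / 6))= 51 / 224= 0.23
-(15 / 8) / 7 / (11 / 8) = -15 / 77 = -0.19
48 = 48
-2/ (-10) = 1/ 5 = 0.20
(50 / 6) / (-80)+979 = 46987 / 48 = 978.90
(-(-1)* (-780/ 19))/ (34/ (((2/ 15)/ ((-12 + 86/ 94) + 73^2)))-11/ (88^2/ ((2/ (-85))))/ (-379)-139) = -415712668800/ 13730593276062947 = -0.00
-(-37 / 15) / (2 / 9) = 111 / 10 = 11.10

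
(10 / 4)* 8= 20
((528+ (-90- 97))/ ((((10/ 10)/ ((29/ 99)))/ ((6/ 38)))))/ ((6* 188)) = 899/ 64296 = 0.01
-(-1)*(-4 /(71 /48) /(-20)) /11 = 48 /3905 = 0.01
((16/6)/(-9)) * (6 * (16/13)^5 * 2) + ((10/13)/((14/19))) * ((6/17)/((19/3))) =-3969842998/397654803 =-9.98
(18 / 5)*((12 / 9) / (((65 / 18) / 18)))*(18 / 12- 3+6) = 34992 / 325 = 107.67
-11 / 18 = -0.61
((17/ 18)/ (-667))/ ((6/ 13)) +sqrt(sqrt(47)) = -221/ 72036 +47^(1/ 4) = 2.62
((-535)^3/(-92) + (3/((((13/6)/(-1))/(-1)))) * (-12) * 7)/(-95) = -17519.41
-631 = -631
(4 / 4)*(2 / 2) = 1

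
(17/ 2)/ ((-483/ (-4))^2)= 136/ 233289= 0.00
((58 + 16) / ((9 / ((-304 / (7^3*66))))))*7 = -11248 / 14553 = -0.77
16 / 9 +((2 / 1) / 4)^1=41 / 18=2.28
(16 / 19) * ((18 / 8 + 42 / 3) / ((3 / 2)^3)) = 2080 / 513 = 4.05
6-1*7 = -1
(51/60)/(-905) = -17/18100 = -0.00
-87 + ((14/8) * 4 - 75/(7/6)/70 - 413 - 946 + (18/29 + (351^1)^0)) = -2043821/1421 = -1438.30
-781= -781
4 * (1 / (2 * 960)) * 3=1 / 160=0.01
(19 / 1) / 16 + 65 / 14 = 653 / 112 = 5.83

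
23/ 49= 0.47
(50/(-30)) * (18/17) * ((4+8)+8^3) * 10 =-157200/17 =-9247.06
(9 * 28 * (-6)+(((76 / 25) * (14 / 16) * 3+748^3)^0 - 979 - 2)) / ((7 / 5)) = -1780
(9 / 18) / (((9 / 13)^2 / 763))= 128947 / 162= 795.97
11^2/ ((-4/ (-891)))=107811/ 4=26952.75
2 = 2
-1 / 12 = -0.08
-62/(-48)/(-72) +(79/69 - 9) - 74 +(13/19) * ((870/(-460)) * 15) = -76483019/755136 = -101.28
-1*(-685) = 685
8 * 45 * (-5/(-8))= 225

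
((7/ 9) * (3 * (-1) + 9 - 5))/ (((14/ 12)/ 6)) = 4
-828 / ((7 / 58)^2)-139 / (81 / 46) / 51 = -11506767658 / 202419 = -56846.28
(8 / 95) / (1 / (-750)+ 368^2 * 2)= 0.00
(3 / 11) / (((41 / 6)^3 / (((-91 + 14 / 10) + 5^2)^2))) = 67605192 / 18953275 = 3.57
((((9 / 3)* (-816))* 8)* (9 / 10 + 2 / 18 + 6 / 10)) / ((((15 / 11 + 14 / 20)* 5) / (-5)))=3470720 / 227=15289.52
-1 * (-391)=391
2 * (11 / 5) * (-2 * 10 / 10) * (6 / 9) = -88 / 15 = -5.87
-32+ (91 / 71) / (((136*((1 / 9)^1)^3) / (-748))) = -5170.94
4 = 4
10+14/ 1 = 24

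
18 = 18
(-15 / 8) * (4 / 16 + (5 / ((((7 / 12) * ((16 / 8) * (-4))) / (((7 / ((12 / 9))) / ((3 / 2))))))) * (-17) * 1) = -120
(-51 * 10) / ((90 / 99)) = -561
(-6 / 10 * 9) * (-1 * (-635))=-3429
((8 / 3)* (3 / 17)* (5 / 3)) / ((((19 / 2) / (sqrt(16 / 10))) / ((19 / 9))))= 32* sqrt(10) / 459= 0.22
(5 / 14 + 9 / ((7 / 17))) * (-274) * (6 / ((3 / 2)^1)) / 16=-42607 / 28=-1521.68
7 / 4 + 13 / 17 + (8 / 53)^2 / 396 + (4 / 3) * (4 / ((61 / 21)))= 5018774645 / 1153521468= 4.35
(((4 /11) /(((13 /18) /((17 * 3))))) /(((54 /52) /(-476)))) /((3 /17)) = -2201024 /33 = -66697.70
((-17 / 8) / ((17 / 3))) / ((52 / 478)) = -717 / 208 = -3.45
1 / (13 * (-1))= -1 / 13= -0.08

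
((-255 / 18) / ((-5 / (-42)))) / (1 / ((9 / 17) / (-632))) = 63 / 632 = 0.10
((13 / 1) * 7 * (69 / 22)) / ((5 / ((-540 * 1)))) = -30824.18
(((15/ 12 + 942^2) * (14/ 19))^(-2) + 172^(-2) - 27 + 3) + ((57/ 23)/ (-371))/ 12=-534320946687547964546969/ 22262887762795984231984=-24.00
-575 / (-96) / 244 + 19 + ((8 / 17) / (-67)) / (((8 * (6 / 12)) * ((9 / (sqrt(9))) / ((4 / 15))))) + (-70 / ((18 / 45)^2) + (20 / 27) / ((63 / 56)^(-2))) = -167098350229 / 400199040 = -417.54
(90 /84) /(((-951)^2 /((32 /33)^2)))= 2560 /2298082941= 0.00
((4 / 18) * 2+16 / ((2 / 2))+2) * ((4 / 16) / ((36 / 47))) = 3901 / 648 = 6.02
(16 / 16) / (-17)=-1 / 17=-0.06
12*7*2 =168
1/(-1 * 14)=-1/14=-0.07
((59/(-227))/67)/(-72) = 59/1095048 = 0.00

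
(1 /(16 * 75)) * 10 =1 /120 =0.01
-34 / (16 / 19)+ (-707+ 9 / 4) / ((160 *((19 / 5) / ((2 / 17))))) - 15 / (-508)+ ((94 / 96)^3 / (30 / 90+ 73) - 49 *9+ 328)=-51056631023597 / 332683591680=-153.47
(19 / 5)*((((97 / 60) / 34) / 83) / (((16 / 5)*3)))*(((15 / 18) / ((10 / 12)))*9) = 1843 / 903040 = 0.00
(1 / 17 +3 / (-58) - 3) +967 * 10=9531669 / 986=9667.01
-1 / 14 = -0.07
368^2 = 135424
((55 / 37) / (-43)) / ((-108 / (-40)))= -550 / 42957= -0.01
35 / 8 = 4.38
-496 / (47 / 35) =-17360 / 47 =-369.36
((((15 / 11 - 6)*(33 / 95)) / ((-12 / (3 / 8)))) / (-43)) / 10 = -153 / 1307200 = -0.00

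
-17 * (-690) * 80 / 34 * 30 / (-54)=-46000 / 3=-15333.33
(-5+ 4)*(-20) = 20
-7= -7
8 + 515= 523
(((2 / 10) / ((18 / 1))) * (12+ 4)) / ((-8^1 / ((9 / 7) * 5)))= -1 / 7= -0.14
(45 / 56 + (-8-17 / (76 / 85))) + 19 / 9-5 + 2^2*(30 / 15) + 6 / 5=-952739 / 47880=-19.90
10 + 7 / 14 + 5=31 / 2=15.50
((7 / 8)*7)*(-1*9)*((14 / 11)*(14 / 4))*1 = -21609 / 88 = -245.56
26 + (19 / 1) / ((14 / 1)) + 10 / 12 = 592 / 21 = 28.19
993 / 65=15.28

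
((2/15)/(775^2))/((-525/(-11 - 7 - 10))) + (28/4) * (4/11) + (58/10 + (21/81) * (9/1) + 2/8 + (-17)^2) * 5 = 44283105234727/29730937500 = 1489.46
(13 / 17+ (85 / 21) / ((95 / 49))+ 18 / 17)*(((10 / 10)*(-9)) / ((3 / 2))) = -23.47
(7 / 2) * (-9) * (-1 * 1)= 63 / 2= 31.50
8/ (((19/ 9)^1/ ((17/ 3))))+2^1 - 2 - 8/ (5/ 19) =-848/ 95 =-8.93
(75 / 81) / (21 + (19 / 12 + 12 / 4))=100 / 2763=0.04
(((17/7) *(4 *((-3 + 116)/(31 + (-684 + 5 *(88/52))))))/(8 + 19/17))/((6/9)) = -849082/3030405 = -0.28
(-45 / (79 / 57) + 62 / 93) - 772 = -190501 / 237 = -803.80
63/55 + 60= 3363/55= 61.15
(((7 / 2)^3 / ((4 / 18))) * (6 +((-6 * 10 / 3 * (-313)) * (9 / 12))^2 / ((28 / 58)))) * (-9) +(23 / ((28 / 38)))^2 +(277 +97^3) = -124320120108777 / 1568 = -79285790885.70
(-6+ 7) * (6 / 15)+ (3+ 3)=32 / 5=6.40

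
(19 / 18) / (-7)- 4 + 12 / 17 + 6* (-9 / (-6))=11899 / 2142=5.56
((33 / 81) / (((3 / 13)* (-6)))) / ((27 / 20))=-1430 / 6561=-0.22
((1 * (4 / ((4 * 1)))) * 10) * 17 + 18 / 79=13448 / 79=170.23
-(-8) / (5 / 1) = 1.60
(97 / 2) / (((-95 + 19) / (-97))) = 9409 / 152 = 61.90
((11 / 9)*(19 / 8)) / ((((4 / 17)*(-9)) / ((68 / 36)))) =-60401 / 23328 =-2.59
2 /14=1 /7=0.14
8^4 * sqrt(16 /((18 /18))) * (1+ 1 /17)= 294912 /17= 17347.76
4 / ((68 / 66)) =66 / 17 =3.88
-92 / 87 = -1.06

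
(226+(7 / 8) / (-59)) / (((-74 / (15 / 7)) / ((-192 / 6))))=3199950 / 15281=209.41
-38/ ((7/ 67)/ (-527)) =1341742/ 7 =191677.43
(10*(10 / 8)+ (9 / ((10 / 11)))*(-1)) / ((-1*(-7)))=0.37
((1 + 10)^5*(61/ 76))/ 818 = 9824111/ 62168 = 158.03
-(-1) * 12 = 12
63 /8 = 7.88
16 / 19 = 0.84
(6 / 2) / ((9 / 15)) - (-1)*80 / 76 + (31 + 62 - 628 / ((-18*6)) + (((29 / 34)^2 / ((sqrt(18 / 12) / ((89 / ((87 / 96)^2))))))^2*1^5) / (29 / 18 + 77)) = 9553493818691 / 60627476295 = 157.58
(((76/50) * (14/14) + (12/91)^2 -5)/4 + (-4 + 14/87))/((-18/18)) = 338951089/72044700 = 4.70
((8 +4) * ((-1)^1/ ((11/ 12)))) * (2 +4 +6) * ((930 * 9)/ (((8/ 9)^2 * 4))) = -9152595/ 22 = -416027.05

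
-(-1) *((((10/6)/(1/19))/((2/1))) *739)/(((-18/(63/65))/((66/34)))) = -1081157/884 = -1223.03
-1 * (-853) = 853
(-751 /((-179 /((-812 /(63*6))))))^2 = 1897299364 /23357889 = 81.23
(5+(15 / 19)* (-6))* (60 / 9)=1.75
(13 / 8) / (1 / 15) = 195 / 8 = 24.38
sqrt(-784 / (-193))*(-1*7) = -196*sqrt(193) / 193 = -14.11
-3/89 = -0.03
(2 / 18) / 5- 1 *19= -854 / 45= -18.98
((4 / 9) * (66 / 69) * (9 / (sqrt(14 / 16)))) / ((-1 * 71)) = -176 * sqrt(14) / 11431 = -0.06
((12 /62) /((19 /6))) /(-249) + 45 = 2199903 /48887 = 45.00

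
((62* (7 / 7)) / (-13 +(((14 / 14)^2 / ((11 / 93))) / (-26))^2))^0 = 1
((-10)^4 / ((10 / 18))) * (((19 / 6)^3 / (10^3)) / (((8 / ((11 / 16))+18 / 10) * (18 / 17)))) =6413165 / 159624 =40.18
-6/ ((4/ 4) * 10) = -3/ 5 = -0.60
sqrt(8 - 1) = sqrt(7) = 2.65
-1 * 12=-12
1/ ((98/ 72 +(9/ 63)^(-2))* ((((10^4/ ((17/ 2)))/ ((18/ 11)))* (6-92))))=-1377/ 4287745000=-0.00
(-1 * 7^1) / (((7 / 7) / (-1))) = 7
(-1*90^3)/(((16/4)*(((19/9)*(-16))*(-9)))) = -91125/152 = -599.51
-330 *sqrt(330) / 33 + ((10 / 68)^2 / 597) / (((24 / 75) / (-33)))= -10 *sqrt(330)-6875 / 1840352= -181.66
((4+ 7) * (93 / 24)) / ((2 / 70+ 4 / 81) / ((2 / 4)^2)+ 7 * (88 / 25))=4833675 / 2829536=1.71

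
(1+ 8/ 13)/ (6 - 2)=21/ 52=0.40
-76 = -76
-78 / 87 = -26 / 29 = -0.90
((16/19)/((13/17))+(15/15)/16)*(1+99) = 114975/988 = 116.37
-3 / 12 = -1 / 4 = -0.25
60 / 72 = 5 / 6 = 0.83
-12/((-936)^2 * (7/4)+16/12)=-9/1149877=-0.00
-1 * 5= -5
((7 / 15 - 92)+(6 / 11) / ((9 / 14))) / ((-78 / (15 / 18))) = 1151 / 1188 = 0.97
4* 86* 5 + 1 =1721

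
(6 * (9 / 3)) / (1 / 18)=324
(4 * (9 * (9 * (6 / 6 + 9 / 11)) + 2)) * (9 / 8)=7389 / 11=671.73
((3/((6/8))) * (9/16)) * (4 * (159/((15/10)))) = 954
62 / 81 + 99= 8081 / 81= 99.77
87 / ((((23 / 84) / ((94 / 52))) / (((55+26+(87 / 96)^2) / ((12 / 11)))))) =43079.73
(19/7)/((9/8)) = 152/63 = 2.41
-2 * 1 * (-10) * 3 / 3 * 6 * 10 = 1200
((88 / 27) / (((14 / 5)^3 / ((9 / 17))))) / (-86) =-1375 / 1504398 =-0.00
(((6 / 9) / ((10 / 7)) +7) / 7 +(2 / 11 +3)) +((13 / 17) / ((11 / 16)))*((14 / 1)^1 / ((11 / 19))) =961007 / 30855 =31.15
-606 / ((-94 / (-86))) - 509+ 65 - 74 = -50404 / 47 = -1072.43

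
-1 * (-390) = 390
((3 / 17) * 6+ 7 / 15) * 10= 778 / 51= 15.25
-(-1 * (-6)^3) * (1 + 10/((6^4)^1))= -653/3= -217.67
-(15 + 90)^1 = -105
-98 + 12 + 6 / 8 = -341 / 4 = -85.25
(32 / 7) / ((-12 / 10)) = -80 / 21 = -3.81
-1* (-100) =100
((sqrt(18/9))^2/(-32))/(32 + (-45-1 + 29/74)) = 37/8056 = 0.00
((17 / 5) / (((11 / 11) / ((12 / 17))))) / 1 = 12 / 5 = 2.40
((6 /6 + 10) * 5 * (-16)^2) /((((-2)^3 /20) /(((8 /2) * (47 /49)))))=-6617600 /49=-135053.06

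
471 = 471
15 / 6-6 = -7 / 2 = -3.50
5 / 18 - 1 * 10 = -175 / 18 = -9.72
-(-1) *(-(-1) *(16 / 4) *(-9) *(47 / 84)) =-141 / 7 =-20.14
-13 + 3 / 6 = -12.50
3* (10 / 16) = 15 / 8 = 1.88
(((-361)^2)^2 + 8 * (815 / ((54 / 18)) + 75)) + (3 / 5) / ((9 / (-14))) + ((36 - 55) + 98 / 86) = 3651466646041 / 215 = 16983565795.54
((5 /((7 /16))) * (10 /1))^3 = 512000000 /343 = 1492711.37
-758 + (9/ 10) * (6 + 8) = -3727/ 5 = -745.40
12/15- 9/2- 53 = -567/10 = -56.70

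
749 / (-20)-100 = -2749 / 20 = -137.45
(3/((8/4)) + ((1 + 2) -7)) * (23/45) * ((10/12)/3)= -115/324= -0.35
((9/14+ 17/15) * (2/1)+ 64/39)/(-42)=-2363/19110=-0.12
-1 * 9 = -9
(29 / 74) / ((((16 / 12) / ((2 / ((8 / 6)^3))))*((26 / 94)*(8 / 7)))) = 772821 / 985088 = 0.78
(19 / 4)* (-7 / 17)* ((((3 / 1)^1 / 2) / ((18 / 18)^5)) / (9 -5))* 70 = -13965 / 272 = -51.34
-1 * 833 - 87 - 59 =-979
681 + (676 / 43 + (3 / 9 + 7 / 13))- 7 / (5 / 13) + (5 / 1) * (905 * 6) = 233349458 / 8385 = 27829.39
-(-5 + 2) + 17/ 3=8.67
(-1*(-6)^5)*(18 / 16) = 8748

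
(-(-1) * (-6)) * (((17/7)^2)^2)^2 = -41854544646/5764801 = -7260.36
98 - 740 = -642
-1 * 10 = -10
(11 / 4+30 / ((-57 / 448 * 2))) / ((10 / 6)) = -26253 / 380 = -69.09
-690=-690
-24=-24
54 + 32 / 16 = 56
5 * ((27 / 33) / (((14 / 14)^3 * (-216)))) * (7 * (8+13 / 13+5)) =-245 / 132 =-1.86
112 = 112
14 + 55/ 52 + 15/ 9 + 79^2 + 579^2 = 53273801/ 156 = 341498.72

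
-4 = -4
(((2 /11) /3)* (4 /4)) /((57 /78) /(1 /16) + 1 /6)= 52 /10175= 0.01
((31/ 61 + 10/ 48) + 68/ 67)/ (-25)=-33967/ 490440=-0.07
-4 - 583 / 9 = -619 / 9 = -68.78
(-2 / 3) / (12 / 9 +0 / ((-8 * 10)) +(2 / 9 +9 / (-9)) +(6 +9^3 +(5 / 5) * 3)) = -6 / 6647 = -0.00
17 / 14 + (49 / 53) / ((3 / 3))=1587 / 742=2.14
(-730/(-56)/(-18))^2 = 133225/254016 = 0.52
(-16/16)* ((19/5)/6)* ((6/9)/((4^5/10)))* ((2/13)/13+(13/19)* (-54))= 14825/97344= 0.15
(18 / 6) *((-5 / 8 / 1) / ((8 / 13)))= -195 / 64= -3.05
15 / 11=1.36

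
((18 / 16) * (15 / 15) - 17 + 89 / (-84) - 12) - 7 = -35.93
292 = 292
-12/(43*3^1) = -4/43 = -0.09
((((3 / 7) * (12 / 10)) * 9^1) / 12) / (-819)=-3 / 6370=-0.00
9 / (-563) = -9 / 563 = -0.02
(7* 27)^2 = 35721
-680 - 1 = -681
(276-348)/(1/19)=-1368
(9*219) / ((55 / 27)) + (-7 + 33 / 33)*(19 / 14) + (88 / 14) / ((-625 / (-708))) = 6645096 / 6875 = 966.56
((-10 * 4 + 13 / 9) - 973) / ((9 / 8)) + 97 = -64975 / 81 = -802.16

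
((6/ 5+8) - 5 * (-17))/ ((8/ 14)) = 3297/ 20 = 164.85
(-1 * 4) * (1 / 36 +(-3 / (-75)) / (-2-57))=-1439 / 13275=-0.11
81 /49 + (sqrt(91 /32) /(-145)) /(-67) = sqrt(182) /77720 + 81 /49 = 1.65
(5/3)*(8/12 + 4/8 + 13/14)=220/63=3.49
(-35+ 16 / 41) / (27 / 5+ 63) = -2365 / 4674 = -0.51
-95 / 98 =-0.97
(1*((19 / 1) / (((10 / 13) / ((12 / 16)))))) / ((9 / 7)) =1729 / 120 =14.41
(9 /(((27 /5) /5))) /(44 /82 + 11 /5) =5125 /1683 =3.05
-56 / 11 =-5.09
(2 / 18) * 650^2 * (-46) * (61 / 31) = -1185535000 / 279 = -4249229.39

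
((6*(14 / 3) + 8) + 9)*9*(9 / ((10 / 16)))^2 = 419904 / 5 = 83980.80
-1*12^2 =-144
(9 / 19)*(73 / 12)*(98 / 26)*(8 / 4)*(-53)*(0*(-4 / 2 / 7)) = 0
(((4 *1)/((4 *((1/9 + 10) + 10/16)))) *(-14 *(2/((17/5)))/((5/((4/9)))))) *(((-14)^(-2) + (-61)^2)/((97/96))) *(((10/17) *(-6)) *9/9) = 7907512320/8922739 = 886.22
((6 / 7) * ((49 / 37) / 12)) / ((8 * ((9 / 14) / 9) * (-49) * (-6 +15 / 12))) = 1 / 1406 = 0.00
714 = 714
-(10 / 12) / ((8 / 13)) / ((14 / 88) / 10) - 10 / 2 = -3785 / 42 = -90.12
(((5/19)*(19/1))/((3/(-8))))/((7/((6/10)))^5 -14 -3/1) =-405/6564718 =-0.00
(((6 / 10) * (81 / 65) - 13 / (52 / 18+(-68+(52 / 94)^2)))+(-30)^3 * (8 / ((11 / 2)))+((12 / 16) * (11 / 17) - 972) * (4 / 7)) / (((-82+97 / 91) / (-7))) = -10187179701841471 / 2957402615750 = -3444.64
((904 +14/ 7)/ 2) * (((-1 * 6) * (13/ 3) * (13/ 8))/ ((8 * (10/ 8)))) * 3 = -229671/ 40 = -5741.78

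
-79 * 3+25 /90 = -4261 /18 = -236.72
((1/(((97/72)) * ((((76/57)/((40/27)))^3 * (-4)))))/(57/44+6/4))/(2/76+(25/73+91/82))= -1525700/24773121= -0.06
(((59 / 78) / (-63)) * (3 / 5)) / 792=-59 / 6486480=-0.00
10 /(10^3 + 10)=1 /101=0.01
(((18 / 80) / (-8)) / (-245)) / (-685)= -0.00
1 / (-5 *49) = -1 / 245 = -0.00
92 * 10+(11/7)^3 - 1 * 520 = 138531/343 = 403.88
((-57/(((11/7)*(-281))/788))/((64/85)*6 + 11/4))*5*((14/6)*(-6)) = -1069000800/1091123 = -979.73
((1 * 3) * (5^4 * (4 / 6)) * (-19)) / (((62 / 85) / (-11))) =11103125 / 31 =358165.32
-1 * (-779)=779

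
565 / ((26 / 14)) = 304.23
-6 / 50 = -3 / 25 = -0.12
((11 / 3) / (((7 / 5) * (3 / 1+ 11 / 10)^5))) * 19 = 104500000 / 2432980221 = 0.04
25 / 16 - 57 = -887 / 16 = -55.44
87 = 87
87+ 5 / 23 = 2006 / 23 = 87.22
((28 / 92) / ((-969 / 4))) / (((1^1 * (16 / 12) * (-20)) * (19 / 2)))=7 / 1411510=0.00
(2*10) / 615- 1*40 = -4916 / 123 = -39.97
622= 622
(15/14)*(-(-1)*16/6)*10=200/7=28.57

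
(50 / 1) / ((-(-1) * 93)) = 50 / 93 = 0.54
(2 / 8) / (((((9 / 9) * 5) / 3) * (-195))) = -1 / 1300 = -0.00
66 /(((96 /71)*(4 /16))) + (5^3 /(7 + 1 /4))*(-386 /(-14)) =670.62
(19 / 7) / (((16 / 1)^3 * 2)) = 19 / 57344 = 0.00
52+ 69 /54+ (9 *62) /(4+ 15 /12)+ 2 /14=20123 /126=159.71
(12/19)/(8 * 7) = 3/266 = 0.01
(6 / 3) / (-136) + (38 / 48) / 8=0.08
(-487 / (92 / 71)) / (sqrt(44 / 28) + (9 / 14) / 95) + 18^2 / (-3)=-2184401975 * sqrt(77) / 63931237 - 13602203847 / 127862474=-406.20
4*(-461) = -1844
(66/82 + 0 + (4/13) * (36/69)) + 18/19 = 445527/232921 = 1.91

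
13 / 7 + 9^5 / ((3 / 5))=688918 / 7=98416.86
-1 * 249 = -249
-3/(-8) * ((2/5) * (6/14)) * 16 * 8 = 288/35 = 8.23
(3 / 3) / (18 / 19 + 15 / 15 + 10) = 19 / 227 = 0.08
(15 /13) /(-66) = -5 /286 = -0.02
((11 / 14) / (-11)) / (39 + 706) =-1 / 10430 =-0.00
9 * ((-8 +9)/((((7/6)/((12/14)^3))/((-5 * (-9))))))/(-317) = -524880/761117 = -0.69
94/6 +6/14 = 338/21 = 16.10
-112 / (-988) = 28 / 247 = 0.11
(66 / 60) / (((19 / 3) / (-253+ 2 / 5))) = -41679 / 950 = -43.87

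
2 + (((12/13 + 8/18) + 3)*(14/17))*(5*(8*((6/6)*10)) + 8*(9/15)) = 14499586/9945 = 1457.98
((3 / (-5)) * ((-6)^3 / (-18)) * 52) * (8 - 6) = -3744 / 5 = -748.80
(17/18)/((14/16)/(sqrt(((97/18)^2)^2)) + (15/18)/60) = 21.46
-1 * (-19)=19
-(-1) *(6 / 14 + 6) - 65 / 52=145 / 28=5.18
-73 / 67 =-1.09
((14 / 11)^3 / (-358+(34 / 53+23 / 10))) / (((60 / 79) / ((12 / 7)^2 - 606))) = 4.61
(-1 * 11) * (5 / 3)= -18.33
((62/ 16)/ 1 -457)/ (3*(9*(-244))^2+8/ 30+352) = -54375/ 1736112032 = -0.00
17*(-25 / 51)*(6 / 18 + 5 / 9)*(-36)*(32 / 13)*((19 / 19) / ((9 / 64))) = 1638400 / 351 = 4667.81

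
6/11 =0.55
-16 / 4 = -4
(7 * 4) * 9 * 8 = 2016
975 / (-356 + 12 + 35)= -325 / 103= -3.16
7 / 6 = 1.17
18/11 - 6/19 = 276/209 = 1.32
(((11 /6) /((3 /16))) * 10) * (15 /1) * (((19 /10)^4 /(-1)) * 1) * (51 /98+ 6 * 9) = -2553118711 /2450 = -1042089.27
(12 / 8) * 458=687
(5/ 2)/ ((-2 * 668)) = -5/ 2672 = -0.00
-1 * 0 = 0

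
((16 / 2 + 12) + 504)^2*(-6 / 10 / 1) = -823728 / 5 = -164745.60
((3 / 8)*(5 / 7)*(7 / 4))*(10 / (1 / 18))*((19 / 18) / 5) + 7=397 / 16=24.81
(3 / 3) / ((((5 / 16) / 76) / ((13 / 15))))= 15808 / 75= 210.77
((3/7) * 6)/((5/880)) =3168/7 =452.57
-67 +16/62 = -2069/31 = -66.74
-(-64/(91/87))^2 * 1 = -31002624/8281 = -3743.83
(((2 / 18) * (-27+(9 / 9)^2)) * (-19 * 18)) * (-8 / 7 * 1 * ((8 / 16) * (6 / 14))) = -11856 / 49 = -241.96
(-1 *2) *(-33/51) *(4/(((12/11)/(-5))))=-1210/51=-23.73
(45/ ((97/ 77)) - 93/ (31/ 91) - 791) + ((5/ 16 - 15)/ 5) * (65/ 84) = -1030.55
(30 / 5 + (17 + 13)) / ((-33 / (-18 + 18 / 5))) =864 / 55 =15.71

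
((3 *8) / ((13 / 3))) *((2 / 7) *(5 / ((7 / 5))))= 3600 / 637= 5.65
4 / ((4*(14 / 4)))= 2 / 7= 0.29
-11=-11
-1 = -1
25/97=0.26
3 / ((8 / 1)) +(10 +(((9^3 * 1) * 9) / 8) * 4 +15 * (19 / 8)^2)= 216031 / 64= 3375.48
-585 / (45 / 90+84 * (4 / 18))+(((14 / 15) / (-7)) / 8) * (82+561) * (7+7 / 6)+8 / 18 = -108189 / 920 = -117.60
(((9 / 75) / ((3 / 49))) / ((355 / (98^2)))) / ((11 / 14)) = 6588344 / 97625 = 67.49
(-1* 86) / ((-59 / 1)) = 1.46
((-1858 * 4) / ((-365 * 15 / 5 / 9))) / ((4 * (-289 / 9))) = -50166 / 105485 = -0.48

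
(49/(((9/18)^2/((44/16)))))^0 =1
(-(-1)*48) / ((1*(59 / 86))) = 4128 / 59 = 69.97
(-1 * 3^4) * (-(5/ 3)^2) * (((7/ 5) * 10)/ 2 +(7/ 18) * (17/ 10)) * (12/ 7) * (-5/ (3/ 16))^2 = 6304000/ 3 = 2101333.33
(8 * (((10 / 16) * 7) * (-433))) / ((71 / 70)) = -1060850 / 71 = -14941.55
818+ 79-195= 702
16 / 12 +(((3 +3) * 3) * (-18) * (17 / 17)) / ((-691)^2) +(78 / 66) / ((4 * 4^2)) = 1362523967 / 1008439872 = 1.35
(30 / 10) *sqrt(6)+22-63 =-41+3 *sqrt(6) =-33.65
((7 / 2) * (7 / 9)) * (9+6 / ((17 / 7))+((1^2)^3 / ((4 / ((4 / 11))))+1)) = 34.20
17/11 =1.55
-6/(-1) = 6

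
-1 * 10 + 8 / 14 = -66 / 7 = -9.43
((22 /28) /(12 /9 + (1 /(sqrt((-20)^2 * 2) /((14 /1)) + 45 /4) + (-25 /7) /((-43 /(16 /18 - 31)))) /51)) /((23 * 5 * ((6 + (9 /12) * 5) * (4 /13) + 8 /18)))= 592848005904 * sqrt(2) /2161620161080181537 + 6667813273112343 /4323240322160363074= 0.00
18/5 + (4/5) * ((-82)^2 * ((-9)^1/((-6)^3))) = 3416/15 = 227.73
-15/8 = -1.88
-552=-552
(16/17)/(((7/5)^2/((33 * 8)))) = 105600/833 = 126.77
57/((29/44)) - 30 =56.48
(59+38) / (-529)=-97 / 529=-0.18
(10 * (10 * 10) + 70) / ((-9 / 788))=-843160 / 9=-93684.44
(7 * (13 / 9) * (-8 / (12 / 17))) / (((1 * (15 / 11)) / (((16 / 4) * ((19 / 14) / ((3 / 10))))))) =-1520.63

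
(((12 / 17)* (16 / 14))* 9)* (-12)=-10368 / 119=-87.13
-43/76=-0.57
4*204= 816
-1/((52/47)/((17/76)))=-799/3952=-0.20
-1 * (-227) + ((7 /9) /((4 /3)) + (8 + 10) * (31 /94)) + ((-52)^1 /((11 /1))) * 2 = 1390099 /6204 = 224.06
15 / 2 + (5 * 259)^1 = 2605 / 2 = 1302.50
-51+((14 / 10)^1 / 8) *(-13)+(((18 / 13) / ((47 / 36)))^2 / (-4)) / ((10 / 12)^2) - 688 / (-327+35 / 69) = -677711343193 / 13140899200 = -51.57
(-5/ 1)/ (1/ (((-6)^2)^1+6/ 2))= -195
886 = 886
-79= -79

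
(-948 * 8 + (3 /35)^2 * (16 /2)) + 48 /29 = -269360712 /35525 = -7582.29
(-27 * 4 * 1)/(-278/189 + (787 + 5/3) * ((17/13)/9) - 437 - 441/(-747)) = 847098/2535709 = 0.33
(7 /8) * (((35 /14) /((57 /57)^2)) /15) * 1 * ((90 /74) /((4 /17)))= 1785 /2368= 0.75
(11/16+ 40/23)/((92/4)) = 893/8464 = 0.11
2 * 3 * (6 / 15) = 2.40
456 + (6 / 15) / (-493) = 1124038 / 2465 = 456.00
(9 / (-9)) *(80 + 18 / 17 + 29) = -1871 / 17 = -110.06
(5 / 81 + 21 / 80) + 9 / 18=0.82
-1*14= -14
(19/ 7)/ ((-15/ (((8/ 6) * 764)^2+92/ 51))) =-3016546172/ 16065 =-187771.31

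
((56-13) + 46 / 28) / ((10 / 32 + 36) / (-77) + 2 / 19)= -41800 / 343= -121.87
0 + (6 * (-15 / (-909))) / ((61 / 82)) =820 / 6161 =0.13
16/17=0.94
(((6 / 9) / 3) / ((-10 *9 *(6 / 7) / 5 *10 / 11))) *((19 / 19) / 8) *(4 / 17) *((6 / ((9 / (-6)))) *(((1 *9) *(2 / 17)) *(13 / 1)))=1001 / 39015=0.03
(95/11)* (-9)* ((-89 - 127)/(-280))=-59.96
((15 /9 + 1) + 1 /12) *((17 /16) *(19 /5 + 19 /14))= 67507 /4480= 15.07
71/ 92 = 0.77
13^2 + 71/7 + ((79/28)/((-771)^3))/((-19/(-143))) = 6239879784721/34831864836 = 179.14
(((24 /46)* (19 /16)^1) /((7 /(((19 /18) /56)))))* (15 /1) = 1805 /72128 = 0.03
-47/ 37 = -1.27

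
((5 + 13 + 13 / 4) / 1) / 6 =85 / 24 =3.54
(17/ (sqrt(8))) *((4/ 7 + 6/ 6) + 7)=255 *sqrt(2)/ 7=51.52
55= 55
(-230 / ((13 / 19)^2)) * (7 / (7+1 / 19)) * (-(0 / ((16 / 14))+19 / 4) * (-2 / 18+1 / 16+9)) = 135226934045 / 6522048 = 20733.81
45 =45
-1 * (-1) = 1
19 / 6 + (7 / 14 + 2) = 17 / 3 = 5.67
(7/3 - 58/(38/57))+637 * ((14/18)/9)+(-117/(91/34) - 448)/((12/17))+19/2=-406376/567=-716.71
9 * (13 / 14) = 117 / 14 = 8.36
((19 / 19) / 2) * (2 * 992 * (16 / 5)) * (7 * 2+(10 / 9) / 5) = 45147.02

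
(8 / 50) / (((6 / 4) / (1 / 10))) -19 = -7121 / 375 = -18.99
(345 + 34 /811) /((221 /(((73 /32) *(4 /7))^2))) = 1491208741 /562068416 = 2.65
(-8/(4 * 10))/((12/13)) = -13/60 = -0.22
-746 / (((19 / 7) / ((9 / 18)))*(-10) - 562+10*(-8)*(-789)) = -2611 / 218763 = -0.01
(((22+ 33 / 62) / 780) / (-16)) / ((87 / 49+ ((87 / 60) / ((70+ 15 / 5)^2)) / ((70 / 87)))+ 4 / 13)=-14361655 / 16573580592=-0.00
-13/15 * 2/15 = -26/225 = -0.12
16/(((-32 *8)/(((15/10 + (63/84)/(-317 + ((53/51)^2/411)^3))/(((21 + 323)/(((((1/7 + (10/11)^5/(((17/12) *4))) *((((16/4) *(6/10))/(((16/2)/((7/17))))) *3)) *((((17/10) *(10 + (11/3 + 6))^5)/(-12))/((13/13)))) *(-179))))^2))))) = -5389166118211050077161782109104576344532965338188104527/139872846802283732669260650823903365028380672000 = -38529037.20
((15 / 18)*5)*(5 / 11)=125 / 66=1.89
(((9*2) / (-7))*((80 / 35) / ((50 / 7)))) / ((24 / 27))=-0.93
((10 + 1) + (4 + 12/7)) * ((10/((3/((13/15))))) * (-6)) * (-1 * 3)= 6084/7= 869.14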